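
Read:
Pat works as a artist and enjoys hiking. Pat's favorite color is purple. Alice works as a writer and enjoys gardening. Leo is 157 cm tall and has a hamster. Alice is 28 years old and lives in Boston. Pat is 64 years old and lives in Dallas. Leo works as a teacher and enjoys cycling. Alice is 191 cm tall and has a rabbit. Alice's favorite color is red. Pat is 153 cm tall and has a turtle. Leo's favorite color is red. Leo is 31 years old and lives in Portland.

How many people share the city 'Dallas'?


Count: 1

1


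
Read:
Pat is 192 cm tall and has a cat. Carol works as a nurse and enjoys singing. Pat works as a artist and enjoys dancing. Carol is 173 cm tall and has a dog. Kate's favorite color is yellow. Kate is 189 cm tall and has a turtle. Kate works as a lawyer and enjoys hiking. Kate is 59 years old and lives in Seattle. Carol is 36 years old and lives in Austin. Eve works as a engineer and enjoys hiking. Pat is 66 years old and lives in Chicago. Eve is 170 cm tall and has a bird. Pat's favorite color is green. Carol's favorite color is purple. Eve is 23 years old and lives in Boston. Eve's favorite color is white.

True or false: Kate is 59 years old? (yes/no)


Kate is actually 59. yes

yes


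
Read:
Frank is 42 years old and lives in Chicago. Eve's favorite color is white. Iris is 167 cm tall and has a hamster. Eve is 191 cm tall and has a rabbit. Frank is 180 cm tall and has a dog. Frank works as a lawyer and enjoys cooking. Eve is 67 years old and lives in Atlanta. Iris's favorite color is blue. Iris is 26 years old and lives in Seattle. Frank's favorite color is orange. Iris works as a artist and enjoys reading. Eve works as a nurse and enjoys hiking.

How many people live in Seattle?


Count in Seattle: 1

1


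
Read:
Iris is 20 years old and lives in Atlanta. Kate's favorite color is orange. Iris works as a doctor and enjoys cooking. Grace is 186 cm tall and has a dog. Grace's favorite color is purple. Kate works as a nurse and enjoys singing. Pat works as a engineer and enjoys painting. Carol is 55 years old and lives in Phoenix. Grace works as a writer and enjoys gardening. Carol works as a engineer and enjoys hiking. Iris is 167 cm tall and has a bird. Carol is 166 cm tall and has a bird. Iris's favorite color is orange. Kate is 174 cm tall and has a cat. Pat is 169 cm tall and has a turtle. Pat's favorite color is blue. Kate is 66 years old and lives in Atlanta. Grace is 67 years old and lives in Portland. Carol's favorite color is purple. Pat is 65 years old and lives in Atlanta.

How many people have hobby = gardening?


Count: 1

1


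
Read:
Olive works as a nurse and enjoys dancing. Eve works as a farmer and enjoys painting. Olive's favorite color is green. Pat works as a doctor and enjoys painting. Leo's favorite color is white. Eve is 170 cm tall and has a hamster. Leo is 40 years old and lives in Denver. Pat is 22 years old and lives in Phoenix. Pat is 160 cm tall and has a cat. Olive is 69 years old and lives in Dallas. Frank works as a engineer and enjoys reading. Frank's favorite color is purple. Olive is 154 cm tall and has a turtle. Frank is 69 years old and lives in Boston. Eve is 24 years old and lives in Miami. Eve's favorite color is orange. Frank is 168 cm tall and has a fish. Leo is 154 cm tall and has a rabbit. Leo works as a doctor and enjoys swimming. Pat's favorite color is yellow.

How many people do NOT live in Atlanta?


Not in Atlanta: 5

5


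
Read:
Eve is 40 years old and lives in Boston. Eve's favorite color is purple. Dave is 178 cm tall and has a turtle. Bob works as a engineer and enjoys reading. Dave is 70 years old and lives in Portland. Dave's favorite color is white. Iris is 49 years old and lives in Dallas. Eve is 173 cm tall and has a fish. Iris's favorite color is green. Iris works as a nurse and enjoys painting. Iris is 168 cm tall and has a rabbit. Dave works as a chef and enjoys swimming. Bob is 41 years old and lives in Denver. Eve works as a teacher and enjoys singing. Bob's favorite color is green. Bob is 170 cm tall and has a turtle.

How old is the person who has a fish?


Person with fish is Eve, age 40

40


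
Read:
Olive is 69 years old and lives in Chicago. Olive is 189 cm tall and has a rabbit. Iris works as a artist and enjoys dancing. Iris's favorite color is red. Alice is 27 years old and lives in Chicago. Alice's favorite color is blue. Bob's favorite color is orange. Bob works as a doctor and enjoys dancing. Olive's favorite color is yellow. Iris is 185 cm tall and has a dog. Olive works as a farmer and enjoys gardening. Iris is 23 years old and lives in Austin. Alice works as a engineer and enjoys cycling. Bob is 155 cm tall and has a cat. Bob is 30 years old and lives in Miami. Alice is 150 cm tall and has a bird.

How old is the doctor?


The doctor is Bob, age 30

30


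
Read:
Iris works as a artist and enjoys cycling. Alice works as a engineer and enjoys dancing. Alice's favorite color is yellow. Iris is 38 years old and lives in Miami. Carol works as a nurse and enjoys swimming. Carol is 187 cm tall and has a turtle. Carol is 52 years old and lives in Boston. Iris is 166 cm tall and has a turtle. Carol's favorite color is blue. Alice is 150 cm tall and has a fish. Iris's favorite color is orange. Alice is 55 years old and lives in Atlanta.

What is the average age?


Sum=145, n=3, avg=48.33

48.33


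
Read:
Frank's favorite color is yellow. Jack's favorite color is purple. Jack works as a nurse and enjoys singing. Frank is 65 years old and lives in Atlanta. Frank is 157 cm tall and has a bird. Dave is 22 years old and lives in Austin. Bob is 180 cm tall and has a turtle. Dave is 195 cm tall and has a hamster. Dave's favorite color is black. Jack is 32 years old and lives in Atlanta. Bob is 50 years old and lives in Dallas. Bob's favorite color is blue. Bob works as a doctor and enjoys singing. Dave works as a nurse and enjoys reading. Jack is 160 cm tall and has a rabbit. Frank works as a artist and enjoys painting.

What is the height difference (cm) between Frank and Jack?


|157 - 160| = 3

3


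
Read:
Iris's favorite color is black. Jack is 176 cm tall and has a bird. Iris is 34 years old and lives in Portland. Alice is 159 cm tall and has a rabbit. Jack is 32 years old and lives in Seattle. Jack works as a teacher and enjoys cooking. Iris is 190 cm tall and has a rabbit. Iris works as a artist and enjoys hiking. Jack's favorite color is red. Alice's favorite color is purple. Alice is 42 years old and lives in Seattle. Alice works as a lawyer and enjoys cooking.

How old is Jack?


Jack is 32 years old

32


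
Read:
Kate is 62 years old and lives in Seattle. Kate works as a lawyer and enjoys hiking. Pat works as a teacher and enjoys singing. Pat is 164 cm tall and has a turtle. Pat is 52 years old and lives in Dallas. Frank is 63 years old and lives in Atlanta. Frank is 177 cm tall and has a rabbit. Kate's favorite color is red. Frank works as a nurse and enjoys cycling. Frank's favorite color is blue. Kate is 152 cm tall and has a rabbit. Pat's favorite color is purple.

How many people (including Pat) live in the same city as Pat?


Pat lives in Dallas. Count = 1

1


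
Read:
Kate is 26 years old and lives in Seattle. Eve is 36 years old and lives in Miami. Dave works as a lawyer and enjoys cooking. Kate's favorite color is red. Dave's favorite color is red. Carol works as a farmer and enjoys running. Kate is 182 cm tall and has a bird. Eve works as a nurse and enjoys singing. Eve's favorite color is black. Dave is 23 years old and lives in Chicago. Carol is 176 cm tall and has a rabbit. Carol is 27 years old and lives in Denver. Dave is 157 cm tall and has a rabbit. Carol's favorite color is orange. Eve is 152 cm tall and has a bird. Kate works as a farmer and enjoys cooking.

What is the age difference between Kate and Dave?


|26 - 23| = 3

3


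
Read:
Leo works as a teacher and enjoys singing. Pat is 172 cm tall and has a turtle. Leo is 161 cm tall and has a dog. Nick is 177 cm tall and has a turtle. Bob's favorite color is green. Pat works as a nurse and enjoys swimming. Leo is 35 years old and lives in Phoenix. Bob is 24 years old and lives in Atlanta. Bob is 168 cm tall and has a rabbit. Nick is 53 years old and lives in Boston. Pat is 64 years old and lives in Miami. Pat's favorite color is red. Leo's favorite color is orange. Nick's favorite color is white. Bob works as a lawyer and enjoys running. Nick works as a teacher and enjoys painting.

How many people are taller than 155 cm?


Taller than 155: 4

4


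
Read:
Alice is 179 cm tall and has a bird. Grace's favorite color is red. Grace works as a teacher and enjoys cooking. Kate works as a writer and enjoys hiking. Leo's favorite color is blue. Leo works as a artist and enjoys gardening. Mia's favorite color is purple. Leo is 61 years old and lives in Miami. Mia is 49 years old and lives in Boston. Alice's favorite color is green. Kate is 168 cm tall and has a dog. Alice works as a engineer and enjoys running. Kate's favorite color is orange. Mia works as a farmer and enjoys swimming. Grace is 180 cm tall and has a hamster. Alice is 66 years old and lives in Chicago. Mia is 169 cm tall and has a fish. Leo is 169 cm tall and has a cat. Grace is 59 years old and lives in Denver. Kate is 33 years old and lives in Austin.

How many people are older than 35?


Filter: 4

4


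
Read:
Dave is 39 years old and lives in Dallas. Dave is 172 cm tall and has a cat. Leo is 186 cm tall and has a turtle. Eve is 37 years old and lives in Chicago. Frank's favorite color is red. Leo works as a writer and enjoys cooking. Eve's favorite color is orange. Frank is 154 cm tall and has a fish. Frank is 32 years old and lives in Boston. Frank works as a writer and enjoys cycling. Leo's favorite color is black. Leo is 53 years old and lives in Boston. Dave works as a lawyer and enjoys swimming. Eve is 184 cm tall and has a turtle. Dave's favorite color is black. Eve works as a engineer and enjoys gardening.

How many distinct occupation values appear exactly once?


Unique occupation values: 2

2


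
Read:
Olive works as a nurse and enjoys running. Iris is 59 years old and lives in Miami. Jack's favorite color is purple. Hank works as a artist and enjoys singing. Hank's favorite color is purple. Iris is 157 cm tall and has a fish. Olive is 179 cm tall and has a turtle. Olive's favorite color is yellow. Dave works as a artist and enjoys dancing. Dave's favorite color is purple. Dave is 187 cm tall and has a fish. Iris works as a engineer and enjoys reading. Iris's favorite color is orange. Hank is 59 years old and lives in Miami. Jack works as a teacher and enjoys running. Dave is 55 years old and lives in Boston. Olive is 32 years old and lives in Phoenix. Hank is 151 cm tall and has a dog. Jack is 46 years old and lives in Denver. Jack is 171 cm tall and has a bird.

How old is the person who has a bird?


Person with bird is Jack, age 46

46


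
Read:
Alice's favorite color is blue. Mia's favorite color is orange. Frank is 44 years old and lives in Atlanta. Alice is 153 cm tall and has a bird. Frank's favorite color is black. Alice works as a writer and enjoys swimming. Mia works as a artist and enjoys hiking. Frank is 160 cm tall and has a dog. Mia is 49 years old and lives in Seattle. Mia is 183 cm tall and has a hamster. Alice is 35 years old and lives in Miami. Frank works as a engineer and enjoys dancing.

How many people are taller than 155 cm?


Taller than 155: 2

2


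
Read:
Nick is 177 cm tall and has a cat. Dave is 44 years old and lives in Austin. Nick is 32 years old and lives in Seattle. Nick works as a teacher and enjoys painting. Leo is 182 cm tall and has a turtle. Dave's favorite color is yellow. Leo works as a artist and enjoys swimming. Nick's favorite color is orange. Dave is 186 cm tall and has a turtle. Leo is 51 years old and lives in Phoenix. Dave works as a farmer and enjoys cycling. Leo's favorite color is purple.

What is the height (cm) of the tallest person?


Tallest: Dave at 186 cm

186


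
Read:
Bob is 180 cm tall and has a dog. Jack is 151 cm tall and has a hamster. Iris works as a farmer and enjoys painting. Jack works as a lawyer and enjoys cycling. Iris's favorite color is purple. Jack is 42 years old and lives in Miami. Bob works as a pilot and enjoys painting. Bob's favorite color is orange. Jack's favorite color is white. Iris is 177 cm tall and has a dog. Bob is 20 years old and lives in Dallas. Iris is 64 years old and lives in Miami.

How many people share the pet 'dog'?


Count: 2

2


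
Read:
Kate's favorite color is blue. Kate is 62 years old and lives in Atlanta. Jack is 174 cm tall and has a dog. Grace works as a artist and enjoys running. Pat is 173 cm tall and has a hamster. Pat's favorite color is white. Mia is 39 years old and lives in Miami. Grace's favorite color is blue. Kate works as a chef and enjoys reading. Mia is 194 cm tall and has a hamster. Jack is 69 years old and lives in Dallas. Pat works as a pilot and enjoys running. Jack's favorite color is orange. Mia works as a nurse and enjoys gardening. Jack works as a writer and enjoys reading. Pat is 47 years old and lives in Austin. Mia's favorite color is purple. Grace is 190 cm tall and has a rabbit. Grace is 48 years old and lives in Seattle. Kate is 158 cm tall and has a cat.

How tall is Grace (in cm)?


Grace is 190 cm tall

190


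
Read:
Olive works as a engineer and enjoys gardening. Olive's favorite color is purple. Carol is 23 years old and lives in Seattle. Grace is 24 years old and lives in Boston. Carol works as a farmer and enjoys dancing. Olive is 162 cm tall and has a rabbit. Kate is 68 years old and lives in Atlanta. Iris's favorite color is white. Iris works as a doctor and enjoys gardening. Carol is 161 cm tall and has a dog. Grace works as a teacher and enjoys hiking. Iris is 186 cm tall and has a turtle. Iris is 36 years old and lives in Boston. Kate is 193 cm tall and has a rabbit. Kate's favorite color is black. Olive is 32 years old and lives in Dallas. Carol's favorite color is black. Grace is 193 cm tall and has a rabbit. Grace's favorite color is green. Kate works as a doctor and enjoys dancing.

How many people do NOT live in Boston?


Not in Boston: 3

3


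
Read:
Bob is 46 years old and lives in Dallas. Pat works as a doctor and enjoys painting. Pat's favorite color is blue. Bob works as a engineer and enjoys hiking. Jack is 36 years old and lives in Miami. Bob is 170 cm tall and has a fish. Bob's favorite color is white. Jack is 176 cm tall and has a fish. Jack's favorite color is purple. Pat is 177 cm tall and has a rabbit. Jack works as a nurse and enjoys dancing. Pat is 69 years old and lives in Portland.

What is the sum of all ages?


36+69+46 = 151

151


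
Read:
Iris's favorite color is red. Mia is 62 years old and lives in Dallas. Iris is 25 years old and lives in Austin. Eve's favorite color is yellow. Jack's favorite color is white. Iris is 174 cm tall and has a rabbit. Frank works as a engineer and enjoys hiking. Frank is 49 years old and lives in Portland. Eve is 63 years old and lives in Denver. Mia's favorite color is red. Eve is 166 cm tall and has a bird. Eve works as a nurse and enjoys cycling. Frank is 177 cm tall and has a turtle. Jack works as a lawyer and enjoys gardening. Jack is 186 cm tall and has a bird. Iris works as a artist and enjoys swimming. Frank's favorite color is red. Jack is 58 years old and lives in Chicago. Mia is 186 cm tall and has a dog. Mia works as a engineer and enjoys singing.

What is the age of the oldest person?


Oldest: Eve at 63

63


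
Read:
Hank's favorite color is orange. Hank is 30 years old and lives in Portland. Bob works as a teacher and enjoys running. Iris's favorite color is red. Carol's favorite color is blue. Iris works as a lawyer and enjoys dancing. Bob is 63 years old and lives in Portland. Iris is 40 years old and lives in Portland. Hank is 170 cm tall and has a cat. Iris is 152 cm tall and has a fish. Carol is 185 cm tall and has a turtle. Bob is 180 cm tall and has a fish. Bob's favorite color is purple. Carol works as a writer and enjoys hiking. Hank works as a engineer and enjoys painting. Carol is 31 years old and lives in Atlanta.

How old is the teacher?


The teacher is Bob, age 63

63


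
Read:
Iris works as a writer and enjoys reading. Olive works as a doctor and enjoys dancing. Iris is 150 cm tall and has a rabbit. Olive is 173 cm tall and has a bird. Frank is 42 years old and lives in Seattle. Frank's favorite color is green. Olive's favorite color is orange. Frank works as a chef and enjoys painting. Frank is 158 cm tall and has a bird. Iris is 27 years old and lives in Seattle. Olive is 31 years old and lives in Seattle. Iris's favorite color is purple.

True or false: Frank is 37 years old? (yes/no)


Frank is actually 42. no

no


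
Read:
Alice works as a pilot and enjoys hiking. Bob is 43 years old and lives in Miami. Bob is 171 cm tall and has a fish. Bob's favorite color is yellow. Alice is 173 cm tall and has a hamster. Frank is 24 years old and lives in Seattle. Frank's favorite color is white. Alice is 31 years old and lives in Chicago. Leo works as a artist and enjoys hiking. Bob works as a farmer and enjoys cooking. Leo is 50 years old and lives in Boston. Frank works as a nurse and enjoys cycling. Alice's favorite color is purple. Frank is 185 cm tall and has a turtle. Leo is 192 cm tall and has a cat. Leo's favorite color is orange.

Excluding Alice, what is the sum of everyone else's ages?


Sum (excluding Alice): 117

117


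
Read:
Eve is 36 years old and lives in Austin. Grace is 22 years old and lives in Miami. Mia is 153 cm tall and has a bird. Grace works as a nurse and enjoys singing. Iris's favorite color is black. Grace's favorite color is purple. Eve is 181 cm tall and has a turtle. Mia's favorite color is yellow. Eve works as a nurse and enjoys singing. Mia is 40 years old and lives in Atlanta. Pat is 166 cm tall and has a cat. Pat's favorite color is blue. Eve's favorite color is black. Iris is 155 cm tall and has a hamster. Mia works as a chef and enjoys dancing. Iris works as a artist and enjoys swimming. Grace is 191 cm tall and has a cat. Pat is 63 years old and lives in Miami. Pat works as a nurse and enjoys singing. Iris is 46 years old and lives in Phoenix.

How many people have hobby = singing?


Count: 3

3


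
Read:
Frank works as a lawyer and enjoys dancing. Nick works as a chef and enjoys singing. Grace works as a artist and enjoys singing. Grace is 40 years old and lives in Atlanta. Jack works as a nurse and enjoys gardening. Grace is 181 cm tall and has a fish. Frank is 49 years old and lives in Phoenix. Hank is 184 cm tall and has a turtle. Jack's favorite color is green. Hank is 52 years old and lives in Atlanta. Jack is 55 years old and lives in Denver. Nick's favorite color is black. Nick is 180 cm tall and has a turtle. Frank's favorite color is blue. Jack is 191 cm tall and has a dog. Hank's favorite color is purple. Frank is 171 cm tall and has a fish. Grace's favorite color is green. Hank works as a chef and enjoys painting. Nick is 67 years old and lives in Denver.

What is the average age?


Sum=263, n=5, avg=52.6

52.6


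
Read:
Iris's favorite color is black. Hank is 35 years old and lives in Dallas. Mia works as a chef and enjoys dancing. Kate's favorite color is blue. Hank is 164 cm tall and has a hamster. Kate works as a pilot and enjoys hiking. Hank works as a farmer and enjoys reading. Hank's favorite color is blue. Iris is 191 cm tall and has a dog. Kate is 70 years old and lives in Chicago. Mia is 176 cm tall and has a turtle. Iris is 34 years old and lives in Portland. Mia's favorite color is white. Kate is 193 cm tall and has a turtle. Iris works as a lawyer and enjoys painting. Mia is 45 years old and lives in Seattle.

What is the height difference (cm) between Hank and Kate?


|164 - 193| = 29

29


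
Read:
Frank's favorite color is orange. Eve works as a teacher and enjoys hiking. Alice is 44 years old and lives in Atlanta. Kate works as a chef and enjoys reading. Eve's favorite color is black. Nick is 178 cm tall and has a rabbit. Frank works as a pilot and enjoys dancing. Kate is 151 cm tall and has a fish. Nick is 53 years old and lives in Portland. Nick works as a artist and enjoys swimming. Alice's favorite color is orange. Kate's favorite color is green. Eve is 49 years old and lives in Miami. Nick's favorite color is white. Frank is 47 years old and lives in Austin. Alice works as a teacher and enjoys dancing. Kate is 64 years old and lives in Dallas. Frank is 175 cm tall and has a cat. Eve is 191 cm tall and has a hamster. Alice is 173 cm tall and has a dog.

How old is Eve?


Eve is 49 years old

49


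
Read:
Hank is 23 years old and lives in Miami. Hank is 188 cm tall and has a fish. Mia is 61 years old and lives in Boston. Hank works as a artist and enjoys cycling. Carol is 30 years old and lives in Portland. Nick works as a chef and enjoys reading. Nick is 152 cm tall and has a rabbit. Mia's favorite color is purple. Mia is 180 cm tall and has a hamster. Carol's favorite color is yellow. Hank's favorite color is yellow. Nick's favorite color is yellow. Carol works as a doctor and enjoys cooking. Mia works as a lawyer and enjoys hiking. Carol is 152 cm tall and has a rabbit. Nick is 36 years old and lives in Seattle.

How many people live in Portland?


Count in Portland: 1

1


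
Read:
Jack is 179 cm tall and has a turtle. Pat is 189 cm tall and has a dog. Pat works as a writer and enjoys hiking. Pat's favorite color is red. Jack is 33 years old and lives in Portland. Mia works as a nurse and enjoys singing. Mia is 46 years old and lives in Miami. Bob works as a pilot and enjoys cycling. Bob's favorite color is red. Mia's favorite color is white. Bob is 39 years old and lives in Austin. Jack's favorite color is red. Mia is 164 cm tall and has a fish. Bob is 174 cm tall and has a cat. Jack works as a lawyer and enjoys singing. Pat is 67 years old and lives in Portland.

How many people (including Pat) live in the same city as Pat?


Pat lives in Portland. Count = 2

2


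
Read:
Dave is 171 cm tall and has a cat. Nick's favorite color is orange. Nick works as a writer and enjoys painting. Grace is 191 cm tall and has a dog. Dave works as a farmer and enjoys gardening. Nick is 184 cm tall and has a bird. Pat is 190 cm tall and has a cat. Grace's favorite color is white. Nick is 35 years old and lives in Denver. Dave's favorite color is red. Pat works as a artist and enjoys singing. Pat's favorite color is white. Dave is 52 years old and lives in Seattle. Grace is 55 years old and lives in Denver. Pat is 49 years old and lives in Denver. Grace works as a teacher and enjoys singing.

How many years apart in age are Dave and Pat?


52 vs 49, diff = 3

3


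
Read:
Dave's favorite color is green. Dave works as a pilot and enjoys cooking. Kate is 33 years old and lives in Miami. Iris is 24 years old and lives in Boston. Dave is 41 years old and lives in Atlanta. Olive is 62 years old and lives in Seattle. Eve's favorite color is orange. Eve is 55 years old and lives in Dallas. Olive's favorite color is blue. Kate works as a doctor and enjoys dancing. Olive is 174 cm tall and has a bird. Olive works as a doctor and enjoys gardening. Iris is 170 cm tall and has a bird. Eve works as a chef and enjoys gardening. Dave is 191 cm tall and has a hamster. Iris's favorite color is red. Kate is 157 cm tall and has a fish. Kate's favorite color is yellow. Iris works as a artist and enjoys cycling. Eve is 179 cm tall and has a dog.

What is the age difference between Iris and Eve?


|24 - 55| = 31

31


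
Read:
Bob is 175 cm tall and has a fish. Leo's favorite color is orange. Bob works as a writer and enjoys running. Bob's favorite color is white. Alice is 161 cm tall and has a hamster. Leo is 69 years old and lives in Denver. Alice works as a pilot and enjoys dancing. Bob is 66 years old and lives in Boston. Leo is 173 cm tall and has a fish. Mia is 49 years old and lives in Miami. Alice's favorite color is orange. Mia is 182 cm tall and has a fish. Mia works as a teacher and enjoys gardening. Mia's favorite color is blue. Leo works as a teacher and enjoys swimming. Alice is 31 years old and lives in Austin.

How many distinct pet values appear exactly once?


Unique pet values: 1

1


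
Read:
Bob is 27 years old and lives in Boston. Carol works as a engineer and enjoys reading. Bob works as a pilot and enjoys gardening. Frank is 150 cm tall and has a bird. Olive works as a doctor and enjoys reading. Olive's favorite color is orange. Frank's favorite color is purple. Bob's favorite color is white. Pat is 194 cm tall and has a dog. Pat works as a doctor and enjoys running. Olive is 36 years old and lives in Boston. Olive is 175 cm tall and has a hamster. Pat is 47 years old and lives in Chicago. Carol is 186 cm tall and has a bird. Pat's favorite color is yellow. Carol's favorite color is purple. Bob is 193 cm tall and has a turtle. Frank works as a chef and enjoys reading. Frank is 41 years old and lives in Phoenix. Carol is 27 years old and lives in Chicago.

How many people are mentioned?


People: Bob, Pat, Frank, Olive, Carol. Count = 5

5


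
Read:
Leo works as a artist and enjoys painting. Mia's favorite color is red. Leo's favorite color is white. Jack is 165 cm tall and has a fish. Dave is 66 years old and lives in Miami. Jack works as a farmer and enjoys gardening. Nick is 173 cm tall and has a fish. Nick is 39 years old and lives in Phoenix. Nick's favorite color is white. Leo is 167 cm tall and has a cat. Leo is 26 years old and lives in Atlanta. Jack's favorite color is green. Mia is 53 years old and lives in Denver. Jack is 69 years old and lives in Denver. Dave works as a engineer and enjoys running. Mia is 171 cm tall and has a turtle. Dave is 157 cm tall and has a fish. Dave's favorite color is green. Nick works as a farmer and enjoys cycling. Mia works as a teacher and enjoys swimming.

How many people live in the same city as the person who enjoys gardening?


Person with hobby gardening is Jack, city Denver. Count = 2

2


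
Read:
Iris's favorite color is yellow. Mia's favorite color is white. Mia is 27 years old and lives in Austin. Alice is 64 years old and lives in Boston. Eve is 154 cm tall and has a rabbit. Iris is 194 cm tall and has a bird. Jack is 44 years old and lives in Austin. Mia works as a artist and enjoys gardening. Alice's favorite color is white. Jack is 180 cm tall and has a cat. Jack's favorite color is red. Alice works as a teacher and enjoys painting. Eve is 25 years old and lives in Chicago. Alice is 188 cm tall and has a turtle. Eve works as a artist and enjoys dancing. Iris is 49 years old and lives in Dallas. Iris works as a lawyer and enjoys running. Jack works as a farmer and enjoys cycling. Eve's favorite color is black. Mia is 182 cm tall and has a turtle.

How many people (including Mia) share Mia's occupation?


Mia is a artist. Count = 2

2


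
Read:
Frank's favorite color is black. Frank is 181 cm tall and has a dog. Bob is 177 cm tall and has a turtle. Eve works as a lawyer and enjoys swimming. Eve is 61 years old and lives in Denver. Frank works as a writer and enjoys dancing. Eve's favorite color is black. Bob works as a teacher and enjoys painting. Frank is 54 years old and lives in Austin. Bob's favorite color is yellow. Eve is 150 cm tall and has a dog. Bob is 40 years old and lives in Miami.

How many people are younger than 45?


Filter: 1

1


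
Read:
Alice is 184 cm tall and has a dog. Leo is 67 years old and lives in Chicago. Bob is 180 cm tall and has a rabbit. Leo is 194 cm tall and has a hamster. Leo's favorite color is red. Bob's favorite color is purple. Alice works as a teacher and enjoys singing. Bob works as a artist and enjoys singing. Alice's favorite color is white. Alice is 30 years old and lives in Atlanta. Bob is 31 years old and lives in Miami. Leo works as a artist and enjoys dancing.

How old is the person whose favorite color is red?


Person with favorite color=red is Leo, age 67

67


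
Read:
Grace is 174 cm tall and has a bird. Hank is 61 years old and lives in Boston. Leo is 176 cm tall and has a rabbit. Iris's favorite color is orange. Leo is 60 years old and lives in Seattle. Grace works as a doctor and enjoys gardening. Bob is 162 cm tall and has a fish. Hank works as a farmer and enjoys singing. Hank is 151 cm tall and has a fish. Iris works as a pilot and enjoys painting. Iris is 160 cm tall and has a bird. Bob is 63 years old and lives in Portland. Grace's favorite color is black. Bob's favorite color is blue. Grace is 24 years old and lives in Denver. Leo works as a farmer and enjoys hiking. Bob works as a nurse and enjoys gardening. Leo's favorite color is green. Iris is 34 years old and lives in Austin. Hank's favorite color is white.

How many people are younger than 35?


Filter: 2

2


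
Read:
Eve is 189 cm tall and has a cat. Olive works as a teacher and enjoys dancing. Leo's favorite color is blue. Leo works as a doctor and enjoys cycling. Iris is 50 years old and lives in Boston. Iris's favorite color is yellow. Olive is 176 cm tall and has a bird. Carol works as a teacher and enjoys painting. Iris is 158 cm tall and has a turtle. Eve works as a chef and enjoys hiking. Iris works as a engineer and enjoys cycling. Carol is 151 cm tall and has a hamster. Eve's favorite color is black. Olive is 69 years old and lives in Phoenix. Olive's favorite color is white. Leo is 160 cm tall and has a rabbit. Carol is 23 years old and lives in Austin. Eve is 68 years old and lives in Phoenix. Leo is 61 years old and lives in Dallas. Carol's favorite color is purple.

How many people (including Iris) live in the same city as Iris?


Iris lives in Boston. Count = 1

1


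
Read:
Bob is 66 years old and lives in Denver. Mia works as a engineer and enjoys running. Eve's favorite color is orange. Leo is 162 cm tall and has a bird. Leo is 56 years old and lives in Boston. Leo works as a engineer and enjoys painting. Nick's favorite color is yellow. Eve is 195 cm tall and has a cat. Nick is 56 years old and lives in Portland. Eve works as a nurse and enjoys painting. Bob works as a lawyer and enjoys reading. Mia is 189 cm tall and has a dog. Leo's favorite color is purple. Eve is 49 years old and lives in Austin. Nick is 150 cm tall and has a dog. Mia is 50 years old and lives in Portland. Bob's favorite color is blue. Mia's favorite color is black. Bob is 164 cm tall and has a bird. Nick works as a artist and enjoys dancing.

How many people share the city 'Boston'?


Count: 1

1


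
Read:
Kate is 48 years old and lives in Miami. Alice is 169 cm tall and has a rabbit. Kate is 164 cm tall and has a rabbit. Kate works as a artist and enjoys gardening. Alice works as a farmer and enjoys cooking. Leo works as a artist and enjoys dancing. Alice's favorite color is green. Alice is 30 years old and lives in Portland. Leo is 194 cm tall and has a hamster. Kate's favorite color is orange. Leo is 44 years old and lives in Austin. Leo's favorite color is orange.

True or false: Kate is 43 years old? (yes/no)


Kate is actually 48. no

no


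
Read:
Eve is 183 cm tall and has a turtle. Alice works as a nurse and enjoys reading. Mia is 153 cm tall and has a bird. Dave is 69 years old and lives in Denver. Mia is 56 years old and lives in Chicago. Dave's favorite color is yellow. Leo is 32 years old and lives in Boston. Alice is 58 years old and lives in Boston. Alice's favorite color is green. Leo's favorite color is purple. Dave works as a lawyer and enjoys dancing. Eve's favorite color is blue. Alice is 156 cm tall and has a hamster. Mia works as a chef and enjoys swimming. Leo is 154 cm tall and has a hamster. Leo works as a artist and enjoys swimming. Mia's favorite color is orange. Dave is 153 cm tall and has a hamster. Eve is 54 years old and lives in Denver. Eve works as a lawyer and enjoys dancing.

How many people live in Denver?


Count in Denver: 2

2


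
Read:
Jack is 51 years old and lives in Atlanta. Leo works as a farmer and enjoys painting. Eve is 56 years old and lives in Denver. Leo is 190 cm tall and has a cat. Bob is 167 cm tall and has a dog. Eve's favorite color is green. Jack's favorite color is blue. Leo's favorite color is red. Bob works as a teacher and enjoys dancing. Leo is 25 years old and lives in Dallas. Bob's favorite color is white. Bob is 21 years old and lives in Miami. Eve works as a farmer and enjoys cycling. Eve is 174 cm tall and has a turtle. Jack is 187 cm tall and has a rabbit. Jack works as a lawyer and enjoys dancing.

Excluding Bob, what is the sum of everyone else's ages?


Sum (excluding Bob): 132

132


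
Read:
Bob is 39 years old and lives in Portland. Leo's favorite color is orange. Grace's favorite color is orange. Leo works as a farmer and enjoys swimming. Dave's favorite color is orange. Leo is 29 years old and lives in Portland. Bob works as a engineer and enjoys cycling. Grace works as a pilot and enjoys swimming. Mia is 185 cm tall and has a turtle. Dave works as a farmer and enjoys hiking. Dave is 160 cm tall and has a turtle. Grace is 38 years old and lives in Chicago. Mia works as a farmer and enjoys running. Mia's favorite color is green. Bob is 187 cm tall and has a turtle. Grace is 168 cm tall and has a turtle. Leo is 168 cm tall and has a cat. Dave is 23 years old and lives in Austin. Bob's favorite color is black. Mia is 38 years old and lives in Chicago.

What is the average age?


Sum=167, n=5, avg=33.4

33.4


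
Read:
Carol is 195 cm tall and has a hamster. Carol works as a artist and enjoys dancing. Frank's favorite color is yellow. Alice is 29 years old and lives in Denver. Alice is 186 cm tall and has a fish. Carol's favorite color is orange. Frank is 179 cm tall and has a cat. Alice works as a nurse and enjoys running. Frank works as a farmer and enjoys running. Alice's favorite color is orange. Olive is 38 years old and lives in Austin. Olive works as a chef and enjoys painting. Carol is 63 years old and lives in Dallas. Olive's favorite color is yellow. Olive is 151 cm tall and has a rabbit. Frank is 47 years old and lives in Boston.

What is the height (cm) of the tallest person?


Tallest: Carol at 195 cm

195


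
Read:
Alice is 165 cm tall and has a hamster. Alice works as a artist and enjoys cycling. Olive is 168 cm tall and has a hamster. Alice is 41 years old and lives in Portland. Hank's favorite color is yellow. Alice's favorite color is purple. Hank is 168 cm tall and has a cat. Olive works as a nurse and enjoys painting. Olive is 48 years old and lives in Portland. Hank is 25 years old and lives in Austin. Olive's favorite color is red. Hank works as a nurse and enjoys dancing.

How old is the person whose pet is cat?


Person with pet=cat is Hank, age 25

25


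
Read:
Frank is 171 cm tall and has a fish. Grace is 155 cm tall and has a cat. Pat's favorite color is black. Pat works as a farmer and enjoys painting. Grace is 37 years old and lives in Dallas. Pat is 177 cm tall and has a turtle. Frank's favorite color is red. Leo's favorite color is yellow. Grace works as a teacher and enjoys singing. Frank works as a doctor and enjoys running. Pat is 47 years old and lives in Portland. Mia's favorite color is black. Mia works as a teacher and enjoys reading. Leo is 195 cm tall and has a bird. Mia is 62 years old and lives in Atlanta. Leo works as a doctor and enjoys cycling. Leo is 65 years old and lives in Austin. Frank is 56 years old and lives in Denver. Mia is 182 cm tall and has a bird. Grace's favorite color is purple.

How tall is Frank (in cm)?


Frank is 171 cm tall

171


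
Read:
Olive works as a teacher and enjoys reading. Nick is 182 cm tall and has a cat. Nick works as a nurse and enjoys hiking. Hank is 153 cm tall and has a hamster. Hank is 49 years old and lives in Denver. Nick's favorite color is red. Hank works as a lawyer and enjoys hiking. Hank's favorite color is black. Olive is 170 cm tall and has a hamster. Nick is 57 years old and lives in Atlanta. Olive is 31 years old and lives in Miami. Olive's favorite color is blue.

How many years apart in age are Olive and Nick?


31 vs 57, diff = 26

26


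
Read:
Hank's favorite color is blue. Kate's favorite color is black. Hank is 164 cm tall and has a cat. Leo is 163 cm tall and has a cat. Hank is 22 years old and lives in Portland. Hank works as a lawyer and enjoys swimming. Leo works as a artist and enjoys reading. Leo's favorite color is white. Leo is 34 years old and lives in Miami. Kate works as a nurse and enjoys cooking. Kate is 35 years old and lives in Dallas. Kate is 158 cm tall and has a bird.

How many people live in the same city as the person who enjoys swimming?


Person with hobby swimming is Hank, city Portland. Count = 1

1


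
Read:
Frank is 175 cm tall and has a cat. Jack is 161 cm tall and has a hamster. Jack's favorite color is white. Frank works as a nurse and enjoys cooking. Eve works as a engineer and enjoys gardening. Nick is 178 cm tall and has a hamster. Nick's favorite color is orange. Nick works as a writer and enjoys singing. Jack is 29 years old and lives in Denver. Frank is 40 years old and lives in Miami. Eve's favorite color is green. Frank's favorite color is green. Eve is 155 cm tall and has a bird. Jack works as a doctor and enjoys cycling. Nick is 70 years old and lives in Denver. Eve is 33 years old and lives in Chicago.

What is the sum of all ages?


33+70+40+29 = 172

172


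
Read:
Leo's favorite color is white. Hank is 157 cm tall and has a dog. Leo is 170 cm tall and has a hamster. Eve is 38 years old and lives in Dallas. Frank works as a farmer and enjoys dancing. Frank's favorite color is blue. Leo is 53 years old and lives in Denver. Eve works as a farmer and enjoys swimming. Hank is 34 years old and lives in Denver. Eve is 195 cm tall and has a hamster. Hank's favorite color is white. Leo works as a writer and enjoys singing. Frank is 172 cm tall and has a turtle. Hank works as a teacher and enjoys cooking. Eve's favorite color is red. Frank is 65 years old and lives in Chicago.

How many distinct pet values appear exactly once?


Unique pet values: 2

2


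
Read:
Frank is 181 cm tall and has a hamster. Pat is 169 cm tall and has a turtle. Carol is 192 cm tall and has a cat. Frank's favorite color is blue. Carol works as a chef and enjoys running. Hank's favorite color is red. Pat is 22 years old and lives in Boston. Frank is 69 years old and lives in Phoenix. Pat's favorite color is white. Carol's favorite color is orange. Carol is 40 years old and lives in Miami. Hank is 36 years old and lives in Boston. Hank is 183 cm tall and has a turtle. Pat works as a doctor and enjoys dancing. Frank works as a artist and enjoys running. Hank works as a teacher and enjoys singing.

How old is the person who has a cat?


Person with cat is Carol, age 40

40


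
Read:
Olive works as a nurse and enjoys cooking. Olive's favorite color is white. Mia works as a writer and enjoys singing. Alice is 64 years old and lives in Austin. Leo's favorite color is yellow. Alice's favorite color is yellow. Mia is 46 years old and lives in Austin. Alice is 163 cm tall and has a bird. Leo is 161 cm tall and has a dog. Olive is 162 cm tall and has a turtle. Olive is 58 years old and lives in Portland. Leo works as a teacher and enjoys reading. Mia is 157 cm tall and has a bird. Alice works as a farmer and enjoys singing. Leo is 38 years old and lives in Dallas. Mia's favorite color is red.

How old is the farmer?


The farmer is Alice, age 64

64


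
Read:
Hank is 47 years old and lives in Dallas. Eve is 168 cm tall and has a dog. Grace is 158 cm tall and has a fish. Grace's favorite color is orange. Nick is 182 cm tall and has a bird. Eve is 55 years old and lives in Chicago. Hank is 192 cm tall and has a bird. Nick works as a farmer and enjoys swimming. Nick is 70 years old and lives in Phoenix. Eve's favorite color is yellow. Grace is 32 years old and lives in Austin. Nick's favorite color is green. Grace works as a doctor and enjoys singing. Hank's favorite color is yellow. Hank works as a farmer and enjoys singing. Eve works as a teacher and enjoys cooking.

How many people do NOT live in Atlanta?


Not in Atlanta: 4

4
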